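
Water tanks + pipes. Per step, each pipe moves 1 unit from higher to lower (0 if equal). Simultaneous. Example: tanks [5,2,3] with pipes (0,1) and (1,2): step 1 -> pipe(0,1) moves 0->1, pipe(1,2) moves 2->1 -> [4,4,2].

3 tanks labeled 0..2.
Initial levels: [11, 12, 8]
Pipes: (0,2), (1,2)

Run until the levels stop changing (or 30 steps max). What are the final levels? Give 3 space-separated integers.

Step 1: flows [0->2,1->2] -> levels [10 11 10]
Step 2: flows [0=2,1->2] -> levels [10 10 11]
Step 3: flows [2->0,2->1] -> levels [11 11 9]
Step 4: flows [0->2,1->2] -> levels [10 10 11]
  -> period-2 cycle: step 4 state = step 2 state; never stabilizes
  -> state at step 30: (30-2) mod 2 = 0, same as step 2 -> [10 10 11]

Answer: 10 10 11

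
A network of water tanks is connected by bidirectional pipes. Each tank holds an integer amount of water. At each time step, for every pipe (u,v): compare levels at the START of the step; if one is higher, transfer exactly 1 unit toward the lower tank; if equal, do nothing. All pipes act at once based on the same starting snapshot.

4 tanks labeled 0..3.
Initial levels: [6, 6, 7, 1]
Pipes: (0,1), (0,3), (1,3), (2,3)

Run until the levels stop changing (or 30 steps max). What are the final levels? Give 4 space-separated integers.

Answer: 4 4 5 7

Derivation:
Step 1: flows [0=1,0->3,1->3,2->3] -> levels [5 5 6 4]
Step 2: flows [0=1,0->3,1->3,2->3] -> levels [4 4 5 7]
Step 3: flows [0=1,3->0,3->1,3->2] -> levels [5 5 6 4]
  -> period-2 cycle: step 3 state = step 1 state; never stabilizes
  -> state at step 30: (30-1) mod 2 = 1, same as step 2 -> [4 4 5 7]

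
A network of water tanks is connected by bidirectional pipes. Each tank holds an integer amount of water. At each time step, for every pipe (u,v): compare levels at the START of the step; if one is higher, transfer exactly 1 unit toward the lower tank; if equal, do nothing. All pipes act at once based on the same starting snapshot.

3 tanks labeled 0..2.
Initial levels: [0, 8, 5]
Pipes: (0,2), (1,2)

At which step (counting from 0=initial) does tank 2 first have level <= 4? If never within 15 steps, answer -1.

Answer: 4

Derivation:
Step 1: flows [2->0,1->2] -> levels [1 7 5]
Step 2: flows [2->0,1->2] -> levels [2 6 5]
Step 3: flows [2->0,1->2] -> levels [3 5 5]
Step 4: flows [2->0,1=2] -> levels [4 5 4]
Tank 2 first reaches <=4 at step 4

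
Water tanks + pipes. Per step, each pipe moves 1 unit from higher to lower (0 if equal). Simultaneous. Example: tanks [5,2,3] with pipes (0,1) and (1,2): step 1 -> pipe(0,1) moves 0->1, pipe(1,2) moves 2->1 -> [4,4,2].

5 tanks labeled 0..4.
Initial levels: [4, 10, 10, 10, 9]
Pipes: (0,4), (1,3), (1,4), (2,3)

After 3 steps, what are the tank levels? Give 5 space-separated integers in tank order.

Step 1: flows [4->0,1=3,1->4,2=3] -> levels [5 9 10 10 9]
Step 2: flows [4->0,3->1,1=4,2=3] -> levels [6 10 10 9 8]
Step 3: flows [4->0,1->3,1->4,2->3] -> levels [7 8 9 11 8]

Answer: 7 8 9 11 8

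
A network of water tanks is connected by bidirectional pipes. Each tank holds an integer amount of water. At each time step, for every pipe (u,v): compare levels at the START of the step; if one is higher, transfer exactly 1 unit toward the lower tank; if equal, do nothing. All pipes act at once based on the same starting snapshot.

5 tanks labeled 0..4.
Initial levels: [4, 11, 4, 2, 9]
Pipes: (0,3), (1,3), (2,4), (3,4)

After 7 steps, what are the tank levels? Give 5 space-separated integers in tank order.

Answer: 6 7 5 5 7

Derivation:
Step 1: flows [0->3,1->3,4->2,4->3] -> levels [3 10 5 5 7]
Step 2: flows [3->0,1->3,4->2,4->3] -> levels [4 9 6 6 5]
Step 3: flows [3->0,1->3,2->4,3->4] -> levels [5 8 5 5 7]
Step 4: flows [0=3,1->3,4->2,4->3] -> levels [5 7 6 7 5]
Step 5: flows [3->0,1=3,2->4,3->4] -> levels [6 7 5 5 7]
Step 6: flows [0->3,1->3,4->2,4->3] -> levels [5 6 6 8 5]
Step 7: flows [3->0,3->1,2->4,3->4] -> levels [6 7 5 5 7]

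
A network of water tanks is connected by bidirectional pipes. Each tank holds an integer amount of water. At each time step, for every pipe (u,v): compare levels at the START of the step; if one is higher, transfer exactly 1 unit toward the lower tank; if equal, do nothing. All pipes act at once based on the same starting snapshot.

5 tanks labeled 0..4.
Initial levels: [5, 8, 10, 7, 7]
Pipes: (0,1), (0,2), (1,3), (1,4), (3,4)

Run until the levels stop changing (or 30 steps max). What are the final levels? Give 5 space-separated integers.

Answer: 7 8 8 7 7

Derivation:
Step 1: flows [1->0,2->0,1->3,1->4,3=4] -> levels [7 5 9 8 8]
Step 2: flows [0->1,2->0,3->1,4->1,3=4] -> levels [7 8 8 7 7]
Step 3: flows [1->0,2->0,1->3,1->4,3=4] -> levels [9 5 7 8 8]
Step 4: flows [0->1,0->2,3->1,4->1,3=4] -> levels [7 8 8 7 7]
  -> period-2 cycle: step 4 state = step 2 state; never stabilizes
  -> state at step 30: (30-2) mod 2 = 0, same as step 2 -> [7 8 8 7 7]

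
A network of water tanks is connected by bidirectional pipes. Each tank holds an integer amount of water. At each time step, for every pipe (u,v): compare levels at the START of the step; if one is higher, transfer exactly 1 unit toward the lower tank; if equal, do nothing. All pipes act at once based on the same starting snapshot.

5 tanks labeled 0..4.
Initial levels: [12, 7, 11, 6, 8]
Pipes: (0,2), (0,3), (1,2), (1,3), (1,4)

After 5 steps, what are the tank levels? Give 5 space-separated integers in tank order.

Step 1: flows [0->2,0->3,2->1,1->3,4->1] -> levels [10 8 11 8 7]
Step 2: flows [2->0,0->3,2->1,1=3,1->4] -> levels [10 8 9 9 8]
Step 3: flows [0->2,0->3,2->1,3->1,1=4] -> levels [8 10 9 9 8]
Step 4: flows [2->0,3->0,1->2,1->3,1->4] -> levels [10 7 9 9 9]
Step 5: flows [0->2,0->3,2->1,3->1,4->1] -> levels [8 10 9 9 8]

Answer: 8 10 9 9 8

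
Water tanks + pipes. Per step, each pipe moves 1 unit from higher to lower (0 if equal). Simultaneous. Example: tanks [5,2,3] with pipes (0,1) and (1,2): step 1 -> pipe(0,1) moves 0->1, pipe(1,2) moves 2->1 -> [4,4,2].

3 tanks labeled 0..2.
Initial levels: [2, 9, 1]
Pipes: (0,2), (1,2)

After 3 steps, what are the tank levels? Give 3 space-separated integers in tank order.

Step 1: flows [0->2,1->2] -> levels [1 8 3]
Step 2: flows [2->0,1->2] -> levels [2 7 3]
Step 3: flows [2->0,1->2] -> levels [3 6 3]

Answer: 3 6 3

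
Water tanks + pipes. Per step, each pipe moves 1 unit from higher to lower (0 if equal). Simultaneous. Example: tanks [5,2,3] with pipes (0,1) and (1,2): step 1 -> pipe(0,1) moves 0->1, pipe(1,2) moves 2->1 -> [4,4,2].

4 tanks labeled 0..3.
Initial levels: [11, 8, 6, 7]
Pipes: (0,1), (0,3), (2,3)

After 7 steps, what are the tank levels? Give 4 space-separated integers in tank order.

Step 1: flows [0->1,0->3,3->2] -> levels [9 9 7 7]
Step 2: flows [0=1,0->3,2=3] -> levels [8 9 7 8]
Step 3: flows [1->0,0=3,3->2] -> levels [9 8 8 7]
Step 4: flows [0->1,0->3,2->3] -> levels [7 9 7 9]
Step 5: flows [1->0,3->0,3->2] -> levels [9 8 8 7]
  -> period-2 cycle: step 5 state = step 3 state
  -> state at step 7: (7-3) mod 2 = 0, same as step 3 -> [9 8 8 7]

Answer: 9 8 8 7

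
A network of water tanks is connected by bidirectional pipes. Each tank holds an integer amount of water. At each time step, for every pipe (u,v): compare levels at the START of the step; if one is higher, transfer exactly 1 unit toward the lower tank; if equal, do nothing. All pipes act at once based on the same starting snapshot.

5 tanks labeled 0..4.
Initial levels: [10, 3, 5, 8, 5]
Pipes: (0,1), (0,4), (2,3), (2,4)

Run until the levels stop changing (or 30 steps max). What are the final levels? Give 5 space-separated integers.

Step 1: flows [0->1,0->4,3->2,2=4] -> levels [8 4 6 7 6]
Step 2: flows [0->1,0->4,3->2,2=4] -> levels [6 5 7 6 7]
Step 3: flows [0->1,4->0,2->3,2=4] -> levels [6 6 6 7 6]
Step 4: flows [0=1,0=4,3->2,2=4] -> levels [6 6 7 6 6]
Step 5: flows [0=1,0=4,2->3,2->4] -> levels [6 6 5 7 7]
Step 6: flows [0=1,4->0,3->2,4->2] -> levels [7 6 7 6 5]
Step 7: flows [0->1,0->4,2->3,2->4] -> levels [5 7 5 7 7]
Step 8: flows [1->0,4->0,3->2,4->2] -> levels [7 6 7 6 5]
  -> period-2 cycle: step 8 state = step 6 state; never stabilizes
  -> state at step 30: (30-6) mod 2 = 0, same as step 6 -> [7 6 7 6 5]

Answer: 7 6 7 6 5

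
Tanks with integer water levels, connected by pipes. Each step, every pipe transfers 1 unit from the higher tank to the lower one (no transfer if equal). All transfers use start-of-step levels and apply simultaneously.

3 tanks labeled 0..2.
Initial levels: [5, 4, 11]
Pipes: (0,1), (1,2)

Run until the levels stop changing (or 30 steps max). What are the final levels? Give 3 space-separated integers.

Step 1: flows [0->1,2->1] -> levels [4 6 10]
Step 2: flows [1->0,2->1] -> levels [5 6 9]
Step 3: flows [1->0,2->1] -> levels [6 6 8]
Step 4: flows [0=1,2->1] -> levels [6 7 7]
Step 5: flows [1->0,1=2] -> levels [7 6 7]
Step 6: flows [0->1,2->1] -> levels [6 8 6]
Step 7: flows [1->0,1->2] -> levels [7 6 7]
  -> period-2 cycle: step 7 state = step 5 state; never stabilizes
  -> state at step 30: (30-5) mod 2 = 1, same as step 6 -> [6 8 6]

Answer: 6 8 6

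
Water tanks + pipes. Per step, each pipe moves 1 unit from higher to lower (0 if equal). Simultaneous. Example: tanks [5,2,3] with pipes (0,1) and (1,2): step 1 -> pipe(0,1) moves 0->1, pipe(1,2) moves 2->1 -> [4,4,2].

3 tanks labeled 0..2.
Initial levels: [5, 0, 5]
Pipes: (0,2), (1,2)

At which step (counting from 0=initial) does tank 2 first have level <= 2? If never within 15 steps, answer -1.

Answer: 5

Derivation:
Step 1: flows [0=2,2->1] -> levels [5 1 4]
Step 2: flows [0->2,2->1] -> levels [4 2 4]
Step 3: flows [0=2,2->1] -> levels [4 3 3]
Step 4: flows [0->2,1=2] -> levels [3 3 4]
Step 5: flows [2->0,2->1] -> levels [4 4 2]
Tank 2 first reaches <=2 at step 5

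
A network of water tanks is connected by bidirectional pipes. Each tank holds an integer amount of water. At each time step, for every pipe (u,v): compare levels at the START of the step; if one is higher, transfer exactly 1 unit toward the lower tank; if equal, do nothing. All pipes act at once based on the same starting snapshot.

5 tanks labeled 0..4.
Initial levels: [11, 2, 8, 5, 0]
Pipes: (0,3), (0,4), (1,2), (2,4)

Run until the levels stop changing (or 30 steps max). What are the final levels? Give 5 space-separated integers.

Step 1: flows [0->3,0->4,2->1,2->4] -> levels [9 3 6 6 2]
Step 2: flows [0->3,0->4,2->1,2->4] -> levels [7 4 4 7 4]
Step 3: flows [0=3,0->4,1=2,2=4] -> levels [6 4 4 7 5]
Step 4: flows [3->0,0->4,1=2,4->2] -> levels [6 4 5 6 5]
Step 5: flows [0=3,0->4,2->1,2=4] -> levels [5 5 4 6 6]
Step 6: flows [3->0,4->0,1->2,4->2] -> levels [7 4 6 5 4]
Step 7: flows [0->3,0->4,2->1,2->4] -> levels [5 5 4 6 6]
  -> period-2 cycle: step 7 state = step 5 state; never stabilizes
  -> state at step 30: (30-5) mod 2 = 1, same as step 6 -> [7 4 6 5 4]

Answer: 7 4 6 5 4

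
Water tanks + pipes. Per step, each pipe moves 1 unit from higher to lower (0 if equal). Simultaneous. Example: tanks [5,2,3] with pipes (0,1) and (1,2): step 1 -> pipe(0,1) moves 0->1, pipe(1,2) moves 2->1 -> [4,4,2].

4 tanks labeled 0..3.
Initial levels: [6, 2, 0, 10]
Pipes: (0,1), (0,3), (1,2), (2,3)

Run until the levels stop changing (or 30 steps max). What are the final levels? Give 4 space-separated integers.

Step 1: flows [0->1,3->0,1->2,3->2] -> levels [6 2 2 8]
Step 2: flows [0->1,3->0,1=2,3->2] -> levels [6 3 3 6]
Step 3: flows [0->1,0=3,1=2,3->2] -> levels [5 4 4 5]
Step 4: flows [0->1,0=3,1=2,3->2] -> levels [4 5 5 4]
Step 5: flows [1->0,0=3,1=2,2->3] -> levels [5 4 4 5]
  -> period-2 cycle: step 5 state = step 3 state; never stabilizes
  -> state at step 30: (30-3) mod 2 = 1, same as step 4 -> [4 5 5 4]

Answer: 4 5 5 4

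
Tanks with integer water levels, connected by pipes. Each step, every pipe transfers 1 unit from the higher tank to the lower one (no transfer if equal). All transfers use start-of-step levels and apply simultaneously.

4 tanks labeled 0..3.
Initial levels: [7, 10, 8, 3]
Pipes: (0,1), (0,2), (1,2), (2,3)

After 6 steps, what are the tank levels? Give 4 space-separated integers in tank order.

Answer: 7 7 8 6

Derivation:
Step 1: flows [1->0,2->0,1->2,2->3] -> levels [9 8 7 4]
Step 2: flows [0->1,0->2,1->2,2->3] -> levels [7 8 8 5]
Step 3: flows [1->0,2->0,1=2,2->3] -> levels [9 7 6 6]
Step 4: flows [0->1,0->2,1->2,2=3] -> levels [7 7 8 6]
Step 5: flows [0=1,2->0,2->1,2->3] -> levels [8 8 5 7]
Step 6: flows [0=1,0->2,1->2,3->2] -> levels [7 7 8 6]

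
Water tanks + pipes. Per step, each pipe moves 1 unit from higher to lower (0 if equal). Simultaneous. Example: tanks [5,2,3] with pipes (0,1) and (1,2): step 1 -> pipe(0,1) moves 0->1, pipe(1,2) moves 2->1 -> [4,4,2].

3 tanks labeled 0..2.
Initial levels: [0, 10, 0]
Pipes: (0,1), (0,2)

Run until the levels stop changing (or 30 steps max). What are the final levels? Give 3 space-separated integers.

Answer: 2 4 4

Derivation:
Step 1: flows [1->0,0=2] -> levels [1 9 0]
Step 2: flows [1->0,0->2] -> levels [1 8 1]
Step 3: flows [1->0,0=2] -> levels [2 7 1]
Step 4: flows [1->0,0->2] -> levels [2 6 2]
Step 5: flows [1->0,0=2] -> levels [3 5 2]
Step 6: flows [1->0,0->2] -> levels [3 4 3]
Step 7: flows [1->0,0=2] -> levels [4 3 3]
Step 8: flows [0->1,0->2] -> levels [2 4 4]
Step 9: flows [1->0,2->0] -> levels [4 3 3]
  -> period-2 cycle: step 9 state = step 7 state; never stabilizes
  -> state at step 30: (30-7) mod 2 = 1, same as step 8 -> [2 4 4]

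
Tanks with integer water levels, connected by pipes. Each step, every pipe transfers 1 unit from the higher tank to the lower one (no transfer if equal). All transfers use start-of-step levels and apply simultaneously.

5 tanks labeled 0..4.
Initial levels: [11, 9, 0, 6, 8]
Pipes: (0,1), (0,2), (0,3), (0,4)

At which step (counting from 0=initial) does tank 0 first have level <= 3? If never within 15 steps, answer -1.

Step 1: flows [0->1,0->2,0->3,0->4] -> levels [7 10 1 7 9]
Step 2: flows [1->0,0->2,0=3,4->0] -> levels [8 9 2 7 8]
Step 3: flows [1->0,0->2,0->3,0=4] -> levels [7 8 3 8 8]
Step 4: flows [1->0,0->2,3->0,4->0] -> levels [9 7 4 7 7]
Step 5: flows [0->1,0->2,0->3,0->4] -> levels [5 8 5 8 8]
Step 6: flows [1->0,0=2,3->0,4->0] -> levels [8 7 5 7 7]
Step 7: flows [0->1,0->2,0->3,0->4] -> levels [4 8 6 8 8]
Step 8: flows [1->0,2->0,3->0,4->0] -> levels [8 7 5 7 7]
  -> period-2 cycle (repeats step 6); tank 0 never drops to <=3
Tank 0 never reaches <=3 within 15 steps

Answer: -1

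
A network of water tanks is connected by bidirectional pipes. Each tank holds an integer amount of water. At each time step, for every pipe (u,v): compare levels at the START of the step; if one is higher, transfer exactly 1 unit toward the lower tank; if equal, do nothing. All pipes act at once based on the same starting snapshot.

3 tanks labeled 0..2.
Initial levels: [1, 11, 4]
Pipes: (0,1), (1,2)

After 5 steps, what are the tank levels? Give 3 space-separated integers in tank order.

Answer: 5 6 5

Derivation:
Step 1: flows [1->0,1->2] -> levels [2 9 5]
Step 2: flows [1->0,1->2] -> levels [3 7 6]
Step 3: flows [1->0,1->2] -> levels [4 5 7]
Step 4: flows [1->0,2->1] -> levels [5 5 6]
Step 5: flows [0=1,2->1] -> levels [5 6 5]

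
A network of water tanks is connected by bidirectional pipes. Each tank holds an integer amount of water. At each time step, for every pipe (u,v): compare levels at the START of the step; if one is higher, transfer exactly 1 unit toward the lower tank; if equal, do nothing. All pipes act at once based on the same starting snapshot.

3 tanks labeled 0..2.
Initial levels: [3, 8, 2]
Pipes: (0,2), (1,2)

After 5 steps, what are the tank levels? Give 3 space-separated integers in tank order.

Step 1: flows [0->2,1->2] -> levels [2 7 4]
Step 2: flows [2->0,1->2] -> levels [3 6 4]
Step 3: flows [2->0,1->2] -> levels [4 5 4]
Step 4: flows [0=2,1->2] -> levels [4 4 5]
Step 5: flows [2->0,2->1] -> levels [5 5 3]

Answer: 5 5 3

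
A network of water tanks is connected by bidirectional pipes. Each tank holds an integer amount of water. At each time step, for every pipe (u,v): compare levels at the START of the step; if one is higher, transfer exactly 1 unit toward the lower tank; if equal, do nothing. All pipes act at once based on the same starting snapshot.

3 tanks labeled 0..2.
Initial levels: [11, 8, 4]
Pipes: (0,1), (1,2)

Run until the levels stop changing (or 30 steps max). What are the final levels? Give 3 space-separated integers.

Step 1: flows [0->1,1->2] -> levels [10 8 5]
Step 2: flows [0->1,1->2] -> levels [9 8 6]
Step 3: flows [0->1,1->2] -> levels [8 8 7]
Step 4: flows [0=1,1->2] -> levels [8 7 8]
Step 5: flows [0->1,2->1] -> levels [7 9 7]
Step 6: flows [1->0,1->2] -> levels [8 7 8]
  -> period-2 cycle: step 6 state = step 4 state; never stabilizes
  -> state at step 30: (30-4) mod 2 = 0, same as step 4 -> [8 7 8]

Answer: 8 7 8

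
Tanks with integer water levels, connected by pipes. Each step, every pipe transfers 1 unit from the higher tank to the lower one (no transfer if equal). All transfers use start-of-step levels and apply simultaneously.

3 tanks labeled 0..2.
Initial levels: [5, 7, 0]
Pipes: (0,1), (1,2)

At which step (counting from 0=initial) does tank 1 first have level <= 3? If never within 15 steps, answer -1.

Answer: -1

Derivation:
Step 1: flows [1->0,1->2] -> levels [6 5 1]
Step 2: flows [0->1,1->2] -> levels [5 5 2]
Step 3: flows [0=1,1->2] -> levels [5 4 3]
Step 4: flows [0->1,1->2] -> levels [4 4 4]
Step 5: flows [0=1,1=2] -> levels [4 4 4]
  -> stable; tank 1 stays at 4 > 3
Tank 1 never reaches <=3 within 15 steps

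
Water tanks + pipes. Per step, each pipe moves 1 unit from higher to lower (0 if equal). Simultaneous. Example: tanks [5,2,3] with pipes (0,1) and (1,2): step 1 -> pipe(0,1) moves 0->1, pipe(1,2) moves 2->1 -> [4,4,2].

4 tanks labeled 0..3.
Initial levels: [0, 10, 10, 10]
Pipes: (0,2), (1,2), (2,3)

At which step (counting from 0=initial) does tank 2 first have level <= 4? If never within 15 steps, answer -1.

Answer: -1

Derivation:
Step 1: flows [2->0,1=2,2=3] -> levels [1 10 9 10]
Step 2: flows [2->0,1->2,3->2] -> levels [2 9 10 9]
Step 3: flows [2->0,2->1,2->3] -> levels [3 10 7 10]
Step 4: flows [2->0,1->2,3->2] -> levels [4 9 8 9]
Step 5: flows [2->0,1->2,3->2] -> levels [5 8 9 8]
Step 6: flows [2->0,2->1,2->3] -> levels [6 9 6 9]
Step 7: flows [0=2,1->2,3->2] -> levels [6 8 8 8]
Step 8: flows [2->0,1=2,2=3] -> levels [7 8 7 8]
Step 9: flows [0=2,1->2,3->2] -> levels [7 7 9 7]
Step 10: flows [2->0,2->1,2->3] -> levels [8 8 6 8]
Step 11: flows [0->2,1->2,3->2] -> levels [7 7 9 7]
  -> period-2 cycle (repeats step 9); tank 2 never drops to <=4
Tank 2 never reaches <=4 within 15 steps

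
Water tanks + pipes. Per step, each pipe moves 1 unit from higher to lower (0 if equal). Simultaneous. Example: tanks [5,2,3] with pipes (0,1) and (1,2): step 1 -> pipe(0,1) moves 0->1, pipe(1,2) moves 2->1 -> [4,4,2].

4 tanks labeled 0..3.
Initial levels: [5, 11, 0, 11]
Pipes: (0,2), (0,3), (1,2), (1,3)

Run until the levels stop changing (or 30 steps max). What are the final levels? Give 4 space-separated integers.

Step 1: flows [0->2,3->0,1->2,1=3] -> levels [5 10 2 10]
Step 2: flows [0->2,3->0,1->2,1=3] -> levels [5 9 4 9]
Step 3: flows [0->2,3->0,1->2,1=3] -> levels [5 8 6 8]
Step 4: flows [2->0,3->0,1->2,1=3] -> levels [7 7 6 7]
Step 5: flows [0->2,0=3,1->2,1=3] -> levels [6 6 8 7]
Step 6: flows [2->0,3->0,2->1,3->1] -> levels [8 8 6 5]
Step 7: flows [0->2,0->3,1->2,1->3] -> levels [6 6 8 7]
  -> period-2 cycle: step 7 state = step 5 state; never stabilizes
  -> state at step 30: (30-5) mod 2 = 1, same as step 6 -> [8 8 6 5]

Answer: 8 8 6 5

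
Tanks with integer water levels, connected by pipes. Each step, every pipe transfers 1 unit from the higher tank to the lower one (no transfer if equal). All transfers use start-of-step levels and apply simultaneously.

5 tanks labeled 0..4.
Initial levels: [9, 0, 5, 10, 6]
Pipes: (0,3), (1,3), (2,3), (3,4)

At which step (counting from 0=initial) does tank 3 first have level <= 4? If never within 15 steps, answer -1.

Step 1: flows [3->0,3->1,3->2,3->4] -> levels [10 1 6 6 7]
Step 2: flows [0->3,3->1,2=3,4->3] -> levels [9 2 6 7 6]
Step 3: flows [0->3,3->1,3->2,3->4] -> levels [8 3 7 5 7]
Step 4: flows [0->3,3->1,2->3,4->3] -> levels [7 4 6 7 6]
Step 5: flows [0=3,3->1,3->2,3->4] -> levels [7 5 7 4 7]
Tank 3 first reaches <=4 at step 5

Answer: 5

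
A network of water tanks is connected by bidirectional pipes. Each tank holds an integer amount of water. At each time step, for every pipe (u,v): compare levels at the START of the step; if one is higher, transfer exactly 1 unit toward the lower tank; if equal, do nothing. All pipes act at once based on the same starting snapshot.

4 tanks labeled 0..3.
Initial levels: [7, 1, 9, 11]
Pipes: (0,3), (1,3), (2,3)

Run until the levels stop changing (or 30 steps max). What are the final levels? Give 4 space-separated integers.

Step 1: flows [3->0,3->1,3->2] -> levels [8 2 10 8]
Step 2: flows [0=3,3->1,2->3] -> levels [8 3 9 8]
Step 3: flows [0=3,3->1,2->3] -> levels [8 4 8 8]
Step 4: flows [0=3,3->1,2=3] -> levels [8 5 8 7]
Step 5: flows [0->3,3->1,2->3] -> levels [7 6 7 8]
Step 6: flows [3->0,3->1,3->2] -> levels [8 7 8 5]
Step 7: flows [0->3,1->3,2->3] -> levels [7 6 7 8]
  -> period-2 cycle: step 7 state = step 5 state; never stabilizes
  -> state at step 30: (30-5) mod 2 = 1, same as step 6 -> [8 7 8 5]

Answer: 8 7 8 5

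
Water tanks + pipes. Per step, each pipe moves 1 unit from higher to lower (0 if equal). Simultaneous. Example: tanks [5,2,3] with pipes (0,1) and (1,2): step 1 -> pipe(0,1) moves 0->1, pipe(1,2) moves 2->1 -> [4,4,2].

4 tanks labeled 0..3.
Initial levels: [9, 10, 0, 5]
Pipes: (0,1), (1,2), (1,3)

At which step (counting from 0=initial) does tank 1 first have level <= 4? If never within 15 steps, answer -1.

Answer: 6

Derivation:
Step 1: flows [1->0,1->2,1->3] -> levels [10 7 1 6]
Step 2: flows [0->1,1->2,1->3] -> levels [9 6 2 7]
Step 3: flows [0->1,1->2,3->1] -> levels [8 7 3 6]
Step 4: flows [0->1,1->2,1->3] -> levels [7 6 4 7]
Step 5: flows [0->1,1->2,3->1] -> levels [6 7 5 6]
Step 6: flows [1->0,1->2,1->3] -> levels [7 4 6 7]
Tank 1 first reaches <=4 at step 6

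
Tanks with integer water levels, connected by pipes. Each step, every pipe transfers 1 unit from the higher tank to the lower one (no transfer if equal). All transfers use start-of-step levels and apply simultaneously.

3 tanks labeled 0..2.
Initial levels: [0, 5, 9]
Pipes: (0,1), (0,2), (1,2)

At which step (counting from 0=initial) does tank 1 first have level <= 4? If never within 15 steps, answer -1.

Step 1: flows [1->0,2->0,2->1] -> levels [2 5 7]
Step 2: flows [1->0,2->0,2->1] -> levels [4 5 5]
Step 3: flows [1->0,2->0,1=2] -> levels [6 4 4]
Tank 1 first reaches <=4 at step 3

Answer: 3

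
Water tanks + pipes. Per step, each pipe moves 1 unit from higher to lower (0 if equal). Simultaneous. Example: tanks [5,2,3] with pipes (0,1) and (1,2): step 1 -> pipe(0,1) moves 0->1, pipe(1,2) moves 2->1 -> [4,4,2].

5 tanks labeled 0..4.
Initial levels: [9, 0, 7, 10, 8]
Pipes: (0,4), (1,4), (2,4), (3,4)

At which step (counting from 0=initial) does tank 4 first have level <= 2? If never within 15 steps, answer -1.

Answer: -1

Derivation:
Step 1: flows [0->4,4->1,4->2,3->4] -> levels [8 1 8 9 8]
Step 2: flows [0=4,4->1,2=4,3->4] -> levels [8 2 8 8 8]
Step 3: flows [0=4,4->1,2=4,3=4] -> levels [8 3 8 8 7]
Step 4: flows [0->4,4->1,2->4,3->4] -> levels [7 4 7 7 9]
Step 5: flows [4->0,4->1,4->2,4->3] -> levels [8 5 8 8 5]
Step 6: flows [0->4,1=4,2->4,3->4] -> levels [7 5 7 7 8]
Step 7: flows [4->0,4->1,4->2,4->3] -> levels [8 6 8 8 4]
Step 8: flows [0->4,1->4,2->4,3->4] -> levels [7 5 7 7 8]
  -> period-2 cycle (repeats step 6); tank 4 never drops to <=2
Tank 4 never reaches <=2 within 15 steps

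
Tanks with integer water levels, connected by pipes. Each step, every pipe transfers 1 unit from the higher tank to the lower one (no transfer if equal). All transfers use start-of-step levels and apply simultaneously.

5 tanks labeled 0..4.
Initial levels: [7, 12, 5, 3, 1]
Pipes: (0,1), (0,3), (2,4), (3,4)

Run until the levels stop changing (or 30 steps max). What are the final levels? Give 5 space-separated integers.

Step 1: flows [1->0,0->3,2->4,3->4] -> levels [7 11 4 3 3]
Step 2: flows [1->0,0->3,2->4,3=4] -> levels [7 10 3 4 4]
Step 3: flows [1->0,0->3,4->2,3=4] -> levels [7 9 4 5 3]
Step 4: flows [1->0,0->3,2->4,3->4] -> levels [7 8 3 5 5]
Step 5: flows [1->0,0->3,4->2,3=4] -> levels [7 7 4 6 4]
Step 6: flows [0=1,0->3,2=4,3->4] -> levels [6 7 4 6 5]
Step 7: flows [1->0,0=3,4->2,3->4] -> levels [7 6 5 5 5]
Step 8: flows [0->1,0->3,2=4,3=4] -> levels [5 7 5 6 5]
Step 9: flows [1->0,3->0,2=4,3->4] -> levels [7 6 5 4 6]
Step 10: flows [0->1,0->3,4->2,4->3] -> levels [5 7 6 6 4]
Step 11: flows [1->0,3->0,2->4,3->4] -> levels [7 6 5 4 6]
  -> period-2 cycle: step 11 state = step 9 state; never stabilizes
  -> state at step 30: (30-9) mod 2 = 1, same as step 10 -> [5 7 6 6 4]

Answer: 5 7 6 6 4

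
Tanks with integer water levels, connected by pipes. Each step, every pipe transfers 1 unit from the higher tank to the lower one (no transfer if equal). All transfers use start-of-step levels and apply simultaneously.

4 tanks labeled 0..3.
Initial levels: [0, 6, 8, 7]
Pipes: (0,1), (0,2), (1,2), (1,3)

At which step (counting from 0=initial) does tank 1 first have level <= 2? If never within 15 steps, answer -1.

Step 1: flows [1->0,2->0,2->1,3->1] -> levels [2 7 6 6]
Step 2: flows [1->0,2->0,1->2,1->3] -> levels [4 4 6 7]
Step 3: flows [0=1,2->0,2->1,3->1] -> levels [5 6 4 6]
Step 4: flows [1->0,0->2,1->2,1=3] -> levels [5 4 6 6]
Step 5: flows [0->1,2->0,2->1,3->1] -> levels [5 7 4 5]
Step 6: flows [1->0,0->2,1->2,1->3] -> levels [5 4 6 6]
  -> period-2 cycle (repeats step 4); tank 1 never drops to <=2
Tank 1 never reaches <=2 within 15 steps

Answer: -1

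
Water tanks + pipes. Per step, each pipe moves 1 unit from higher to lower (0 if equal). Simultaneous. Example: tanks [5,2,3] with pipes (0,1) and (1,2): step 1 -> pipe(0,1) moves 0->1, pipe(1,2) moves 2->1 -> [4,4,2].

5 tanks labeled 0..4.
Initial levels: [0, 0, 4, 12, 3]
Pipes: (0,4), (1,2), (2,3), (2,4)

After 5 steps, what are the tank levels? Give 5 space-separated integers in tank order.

Step 1: flows [4->0,2->1,3->2,2->4] -> levels [1 1 3 11 3]
Step 2: flows [4->0,2->1,3->2,2=4] -> levels [2 2 3 10 2]
Step 3: flows [0=4,2->1,3->2,2->4] -> levels [2 3 2 9 3]
Step 4: flows [4->0,1->2,3->2,4->2] -> levels [3 2 5 8 1]
Step 5: flows [0->4,2->1,3->2,2->4] -> levels [2 3 4 7 3]

Answer: 2 3 4 7 3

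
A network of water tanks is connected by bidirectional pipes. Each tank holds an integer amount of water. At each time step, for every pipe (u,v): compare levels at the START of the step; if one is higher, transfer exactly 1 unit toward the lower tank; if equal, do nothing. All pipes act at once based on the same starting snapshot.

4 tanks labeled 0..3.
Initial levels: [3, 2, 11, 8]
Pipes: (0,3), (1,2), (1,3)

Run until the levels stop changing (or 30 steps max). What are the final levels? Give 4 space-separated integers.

Step 1: flows [3->0,2->1,3->1] -> levels [4 4 10 6]
Step 2: flows [3->0,2->1,3->1] -> levels [5 6 9 4]
Step 3: flows [0->3,2->1,1->3] -> levels [4 6 8 6]
Step 4: flows [3->0,2->1,1=3] -> levels [5 7 7 5]
Step 5: flows [0=3,1=2,1->3] -> levels [5 6 7 6]
Step 6: flows [3->0,2->1,1=3] -> levels [6 7 6 5]
Step 7: flows [0->3,1->2,1->3] -> levels [5 5 7 7]
Step 8: flows [3->0,2->1,3->1] -> levels [6 7 6 5]
  -> period-2 cycle: step 8 state = step 6 state; never stabilizes
  -> state at step 30: (30-6) mod 2 = 0, same as step 6 -> [6 7 6 5]

Answer: 6 7 6 5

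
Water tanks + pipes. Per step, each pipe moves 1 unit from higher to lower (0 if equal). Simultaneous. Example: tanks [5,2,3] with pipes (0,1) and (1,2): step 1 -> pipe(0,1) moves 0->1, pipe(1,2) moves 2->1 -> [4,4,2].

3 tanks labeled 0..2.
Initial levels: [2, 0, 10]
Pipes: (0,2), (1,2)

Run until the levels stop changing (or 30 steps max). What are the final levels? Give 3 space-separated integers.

Answer: 4 4 4

Derivation:
Step 1: flows [2->0,2->1] -> levels [3 1 8]
Step 2: flows [2->0,2->1] -> levels [4 2 6]
Step 3: flows [2->0,2->1] -> levels [5 3 4]
Step 4: flows [0->2,2->1] -> levels [4 4 4]
Step 5: flows [0=2,1=2] -> levels [4 4 4]
  -> stable (no change)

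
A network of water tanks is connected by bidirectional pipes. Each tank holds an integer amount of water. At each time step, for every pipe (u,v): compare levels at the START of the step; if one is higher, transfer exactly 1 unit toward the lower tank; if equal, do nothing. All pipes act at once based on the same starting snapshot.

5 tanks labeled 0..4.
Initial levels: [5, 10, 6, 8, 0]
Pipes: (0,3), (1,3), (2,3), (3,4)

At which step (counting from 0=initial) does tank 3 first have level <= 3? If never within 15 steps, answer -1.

Step 1: flows [3->0,1->3,3->2,3->4] -> levels [6 9 7 6 1]
Step 2: flows [0=3,1->3,2->3,3->4] -> levels [6 8 6 7 2]
Step 3: flows [3->0,1->3,3->2,3->4] -> levels [7 7 7 5 3]
Step 4: flows [0->3,1->3,2->3,3->4] -> levels [6 6 6 7 4]
Step 5: flows [3->0,3->1,3->2,3->4] -> levels [7 7 7 3 5]
Tank 3 first reaches <=3 at step 5

Answer: 5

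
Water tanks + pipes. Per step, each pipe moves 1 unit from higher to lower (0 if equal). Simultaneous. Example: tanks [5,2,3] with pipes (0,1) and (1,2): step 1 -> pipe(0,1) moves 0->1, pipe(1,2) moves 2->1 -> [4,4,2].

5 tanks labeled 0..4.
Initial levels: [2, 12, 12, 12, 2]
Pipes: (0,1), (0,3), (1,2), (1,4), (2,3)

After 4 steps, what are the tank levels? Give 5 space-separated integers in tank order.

Answer: 9 8 8 9 6

Derivation:
Step 1: flows [1->0,3->0,1=2,1->4,2=3] -> levels [4 10 12 11 3]
Step 2: flows [1->0,3->0,2->1,1->4,2->3] -> levels [6 9 10 11 4]
Step 3: flows [1->0,3->0,2->1,1->4,3->2] -> levels [8 8 10 9 5]
Step 4: flows [0=1,3->0,2->1,1->4,2->3] -> levels [9 8 8 9 6]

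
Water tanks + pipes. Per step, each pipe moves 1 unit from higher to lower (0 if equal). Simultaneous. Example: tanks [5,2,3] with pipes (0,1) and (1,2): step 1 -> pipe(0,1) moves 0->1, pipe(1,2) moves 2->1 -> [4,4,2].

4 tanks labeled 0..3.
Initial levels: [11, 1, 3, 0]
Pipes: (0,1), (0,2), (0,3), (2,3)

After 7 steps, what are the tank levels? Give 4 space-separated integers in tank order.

Answer: 2 4 5 4

Derivation:
Step 1: flows [0->1,0->2,0->3,2->3] -> levels [8 2 3 2]
Step 2: flows [0->1,0->2,0->3,2->3] -> levels [5 3 3 4]
Step 3: flows [0->1,0->2,0->3,3->2] -> levels [2 4 5 4]
Step 4: flows [1->0,2->0,3->0,2->3] -> levels [5 3 3 4]
  -> period-2 cycle: step 4 state = step 2 state
  -> state at step 7: (7-2) mod 2 = 1, same as step 3 -> [2 4 5 4]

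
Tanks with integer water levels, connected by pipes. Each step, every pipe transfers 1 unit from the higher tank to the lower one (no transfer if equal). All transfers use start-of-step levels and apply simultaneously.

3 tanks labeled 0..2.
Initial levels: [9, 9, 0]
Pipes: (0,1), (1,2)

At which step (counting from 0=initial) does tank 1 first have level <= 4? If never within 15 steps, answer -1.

Answer: -1

Derivation:
Step 1: flows [0=1,1->2] -> levels [9 8 1]
Step 2: flows [0->1,1->2] -> levels [8 8 2]
Step 3: flows [0=1,1->2] -> levels [8 7 3]
Step 4: flows [0->1,1->2] -> levels [7 7 4]
Step 5: flows [0=1,1->2] -> levels [7 6 5]
Step 6: flows [0->1,1->2] -> levels [6 6 6]
Step 7: flows [0=1,1=2] -> levels [6 6 6]
  -> stable; tank 1 stays at 6 > 4
Tank 1 never reaches <=4 within 15 steps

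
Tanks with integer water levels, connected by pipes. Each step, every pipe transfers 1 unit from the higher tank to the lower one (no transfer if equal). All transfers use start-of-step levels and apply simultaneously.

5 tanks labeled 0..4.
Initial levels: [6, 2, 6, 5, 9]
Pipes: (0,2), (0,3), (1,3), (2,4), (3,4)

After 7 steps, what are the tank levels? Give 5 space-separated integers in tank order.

Answer: 5 5 7 6 5

Derivation:
Step 1: flows [0=2,0->3,3->1,4->2,4->3] -> levels [5 3 7 6 7]
Step 2: flows [2->0,3->0,3->1,2=4,4->3] -> levels [7 4 6 5 6]
Step 3: flows [0->2,0->3,3->1,2=4,4->3] -> levels [5 5 7 6 5]
Step 4: flows [2->0,3->0,3->1,2->4,3->4] -> levels [7 6 5 3 7]
Step 5: flows [0->2,0->3,1->3,4->2,4->3] -> levels [5 5 7 6 5]
  -> period-2 cycle: step 5 state = step 3 state
  -> state at step 7: (7-3) mod 2 = 0, same as step 3 -> [5 5 7 6 5]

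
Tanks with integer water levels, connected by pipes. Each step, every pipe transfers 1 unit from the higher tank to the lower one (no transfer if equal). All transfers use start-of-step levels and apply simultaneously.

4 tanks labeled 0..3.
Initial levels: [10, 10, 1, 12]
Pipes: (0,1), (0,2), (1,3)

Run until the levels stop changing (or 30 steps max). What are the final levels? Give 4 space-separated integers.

Step 1: flows [0=1,0->2,3->1] -> levels [9 11 2 11]
Step 2: flows [1->0,0->2,1=3] -> levels [9 10 3 11]
Step 3: flows [1->0,0->2,3->1] -> levels [9 10 4 10]
Step 4: flows [1->0,0->2,1=3] -> levels [9 9 5 10]
Step 5: flows [0=1,0->2,3->1] -> levels [8 10 6 9]
Step 6: flows [1->0,0->2,1->3] -> levels [8 8 7 10]
Step 7: flows [0=1,0->2,3->1] -> levels [7 9 8 9]
Step 8: flows [1->0,2->0,1=3] -> levels [9 8 7 9]
Step 9: flows [0->1,0->2,3->1] -> levels [7 10 8 8]
Step 10: flows [1->0,2->0,1->3] -> levels [9 8 7 9]
  -> period-2 cycle: step 10 state = step 8 state; never stabilizes
  -> state at step 30: (30-8) mod 2 = 0, same as step 8 -> [9 8 7 9]

Answer: 9 8 7 9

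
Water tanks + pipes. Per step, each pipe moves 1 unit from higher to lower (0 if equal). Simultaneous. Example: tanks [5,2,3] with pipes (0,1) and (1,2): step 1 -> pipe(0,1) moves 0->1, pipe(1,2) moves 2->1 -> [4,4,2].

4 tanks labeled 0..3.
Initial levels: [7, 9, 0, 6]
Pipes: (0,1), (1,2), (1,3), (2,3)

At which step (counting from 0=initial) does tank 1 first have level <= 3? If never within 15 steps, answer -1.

Answer: -1

Derivation:
Step 1: flows [1->0,1->2,1->3,3->2] -> levels [8 6 2 6]
Step 2: flows [0->1,1->2,1=3,3->2] -> levels [7 6 4 5]
Step 3: flows [0->1,1->2,1->3,3->2] -> levels [6 5 6 5]
Step 4: flows [0->1,2->1,1=3,2->3] -> levels [5 7 4 6]
Step 5: flows [1->0,1->2,1->3,3->2] -> levels [6 4 6 6]
Step 6: flows [0->1,2->1,3->1,2=3] -> levels [5 7 5 5]
Step 7: flows [1->0,1->2,1->3,2=3] -> levels [6 4 6 6]
  -> period-2 cycle (repeats step 5); tank 1 never drops to <=3
Tank 1 never reaches <=3 within 15 steps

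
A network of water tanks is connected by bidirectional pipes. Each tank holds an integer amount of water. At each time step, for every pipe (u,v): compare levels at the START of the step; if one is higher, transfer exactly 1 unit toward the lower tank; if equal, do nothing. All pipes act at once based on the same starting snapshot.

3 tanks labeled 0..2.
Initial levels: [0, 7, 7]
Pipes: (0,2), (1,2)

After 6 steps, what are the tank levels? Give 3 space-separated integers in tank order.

Step 1: flows [2->0,1=2] -> levels [1 7 6]
Step 2: flows [2->0,1->2] -> levels [2 6 6]
Step 3: flows [2->0,1=2] -> levels [3 6 5]
Step 4: flows [2->0,1->2] -> levels [4 5 5]
Step 5: flows [2->0,1=2] -> levels [5 5 4]
Step 6: flows [0->2,1->2] -> levels [4 4 6]

Answer: 4 4 6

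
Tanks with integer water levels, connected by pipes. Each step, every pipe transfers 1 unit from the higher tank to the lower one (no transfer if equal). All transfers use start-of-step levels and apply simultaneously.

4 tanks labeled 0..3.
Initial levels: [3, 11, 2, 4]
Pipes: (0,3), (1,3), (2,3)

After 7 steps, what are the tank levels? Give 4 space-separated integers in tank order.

Answer: 5 6 5 4

Derivation:
Step 1: flows [3->0,1->3,3->2] -> levels [4 10 3 3]
Step 2: flows [0->3,1->3,2=3] -> levels [3 9 3 5]
Step 3: flows [3->0,1->3,3->2] -> levels [4 8 4 4]
Step 4: flows [0=3,1->3,2=3] -> levels [4 7 4 5]
Step 5: flows [3->0,1->3,3->2] -> levels [5 6 5 4]
Step 6: flows [0->3,1->3,2->3] -> levels [4 5 4 7]
Step 7: flows [3->0,3->1,3->2] -> levels [5 6 5 4]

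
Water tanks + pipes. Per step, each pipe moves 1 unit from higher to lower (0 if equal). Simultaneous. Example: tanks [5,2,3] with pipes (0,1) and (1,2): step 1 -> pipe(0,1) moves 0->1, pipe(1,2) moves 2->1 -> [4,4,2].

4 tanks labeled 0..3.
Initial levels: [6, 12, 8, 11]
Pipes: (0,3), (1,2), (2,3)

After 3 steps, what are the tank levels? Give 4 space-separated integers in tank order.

Step 1: flows [3->0,1->2,3->2] -> levels [7 11 10 9]
Step 2: flows [3->0,1->2,2->3] -> levels [8 10 10 9]
Step 3: flows [3->0,1=2,2->3] -> levels [9 10 9 9]

Answer: 9 10 9 9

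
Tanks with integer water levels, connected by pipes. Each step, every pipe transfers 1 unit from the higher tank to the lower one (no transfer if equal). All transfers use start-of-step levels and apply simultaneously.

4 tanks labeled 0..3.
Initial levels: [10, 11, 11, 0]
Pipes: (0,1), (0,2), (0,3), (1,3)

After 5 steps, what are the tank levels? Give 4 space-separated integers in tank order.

Answer: 8 9 8 7

Derivation:
Step 1: flows [1->0,2->0,0->3,1->3] -> levels [11 9 10 2]
Step 2: flows [0->1,0->2,0->3,1->3] -> levels [8 9 11 4]
Step 3: flows [1->0,2->0,0->3,1->3] -> levels [9 7 10 6]
Step 4: flows [0->1,2->0,0->3,1->3] -> levels [8 7 9 8]
Step 5: flows [0->1,2->0,0=3,3->1] -> levels [8 9 8 7]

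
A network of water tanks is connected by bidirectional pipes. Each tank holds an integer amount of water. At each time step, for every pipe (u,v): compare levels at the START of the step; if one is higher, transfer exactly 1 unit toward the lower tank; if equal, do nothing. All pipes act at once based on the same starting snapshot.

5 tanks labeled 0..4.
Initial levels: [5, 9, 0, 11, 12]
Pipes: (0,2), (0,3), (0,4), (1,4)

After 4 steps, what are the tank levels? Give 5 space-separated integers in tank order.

Step 1: flows [0->2,3->0,4->0,4->1] -> levels [6 10 1 10 10]
Step 2: flows [0->2,3->0,4->0,1=4] -> levels [7 10 2 9 9]
Step 3: flows [0->2,3->0,4->0,1->4] -> levels [8 9 3 8 9]
Step 4: flows [0->2,0=3,4->0,1=4] -> levels [8 9 4 8 8]

Answer: 8 9 4 8 8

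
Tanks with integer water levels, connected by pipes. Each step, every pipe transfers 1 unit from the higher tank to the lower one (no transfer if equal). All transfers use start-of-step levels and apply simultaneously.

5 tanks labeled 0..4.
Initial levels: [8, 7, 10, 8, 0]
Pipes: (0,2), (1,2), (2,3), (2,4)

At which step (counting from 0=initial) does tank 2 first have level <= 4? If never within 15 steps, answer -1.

Step 1: flows [2->0,2->1,2->3,2->4] -> levels [9 8 6 9 1]
Step 2: flows [0->2,1->2,3->2,2->4] -> levels [8 7 8 8 2]
Step 3: flows [0=2,2->1,2=3,2->4] -> levels [8 8 6 8 3]
Step 4: flows [0->2,1->2,3->2,2->4] -> levels [7 7 8 7 4]
Step 5: flows [2->0,2->1,2->3,2->4] -> levels [8 8 4 8 5]
Tank 2 first reaches <=4 at step 5

Answer: 5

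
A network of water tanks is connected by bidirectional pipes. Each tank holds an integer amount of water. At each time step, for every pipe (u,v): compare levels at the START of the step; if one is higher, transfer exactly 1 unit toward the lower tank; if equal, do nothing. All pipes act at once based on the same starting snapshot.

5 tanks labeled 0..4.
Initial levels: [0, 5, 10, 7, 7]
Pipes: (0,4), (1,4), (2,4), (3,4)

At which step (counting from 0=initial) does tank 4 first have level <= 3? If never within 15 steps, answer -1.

Answer: 5

Derivation:
Step 1: flows [4->0,4->1,2->4,3=4] -> levels [1 6 9 7 6]
Step 2: flows [4->0,1=4,2->4,3->4] -> levels [2 6 8 6 7]
Step 3: flows [4->0,4->1,2->4,4->3] -> levels [3 7 7 7 5]
Step 4: flows [4->0,1->4,2->4,3->4] -> levels [4 6 6 6 7]
Step 5: flows [4->0,4->1,4->2,4->3] -> levels [5 7 7 7 3]
Tank 4 first reaches <=3 at step 5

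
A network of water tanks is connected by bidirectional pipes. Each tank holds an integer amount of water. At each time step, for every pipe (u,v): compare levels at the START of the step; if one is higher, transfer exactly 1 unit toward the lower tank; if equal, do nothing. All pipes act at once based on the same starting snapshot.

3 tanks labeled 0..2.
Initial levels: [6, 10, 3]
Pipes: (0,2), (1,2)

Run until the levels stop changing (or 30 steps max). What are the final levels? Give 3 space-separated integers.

Answer: 6 6 7

Derivation:
Step 1: flows [0->2,1->2] -> levels [5 9 5]
Step 2: flows [0=2,1->2] -> levels [5 8 6]
Step 3: flows [2->0,1->2] -> levels [6 7 6]
Step 4: flows [0=2,1->2] -> levels [6 6 7]
Step 5: flows [2->0,2->1] -> levels [7 7 5]
Step 6: flows [0->2,1->2] -> levels [6 6 7]
  -> period-2 cycle: step 6 state = step 4 state; never stabilizes
  -> state at step 30: (30-4) mod 2 = 0, same as step 4 -> [6 6 7]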